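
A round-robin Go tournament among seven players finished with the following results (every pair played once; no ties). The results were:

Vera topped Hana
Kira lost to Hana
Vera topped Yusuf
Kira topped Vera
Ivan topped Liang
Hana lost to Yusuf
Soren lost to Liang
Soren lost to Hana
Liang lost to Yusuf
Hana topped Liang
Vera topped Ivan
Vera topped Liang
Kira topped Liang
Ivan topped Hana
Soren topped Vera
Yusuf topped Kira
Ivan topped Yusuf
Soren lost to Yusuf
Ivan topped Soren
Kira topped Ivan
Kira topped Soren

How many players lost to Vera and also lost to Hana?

1

Vera beat: Hana, Ivan, Yusuf, Liang.
Hana beat: Kira, Soren, Liang.
Both beat: Liang — 1.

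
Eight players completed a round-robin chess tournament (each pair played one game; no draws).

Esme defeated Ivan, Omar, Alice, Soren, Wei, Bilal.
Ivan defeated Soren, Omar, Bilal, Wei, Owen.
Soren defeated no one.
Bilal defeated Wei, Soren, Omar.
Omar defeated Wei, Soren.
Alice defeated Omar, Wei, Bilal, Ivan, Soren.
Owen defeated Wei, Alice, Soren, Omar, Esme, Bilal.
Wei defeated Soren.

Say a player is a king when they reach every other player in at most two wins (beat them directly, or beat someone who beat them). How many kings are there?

Wei cannot reach Ivan, Owen, Alice, Bilal, Omar, Esme in two steps.
Soren cannot reach Wei, Ivan, Owen, Alice, Bilal, Omar, Esme in two steps.
Ivan reaches everyone (king).
Owen reaches everyone (king).
Alice cannot reach Esme in two steps.
Bilal cannot reach Ivan, Owen, Alice, Esme in two steps.
Omar cannot reach Ivan, Owen, Alice, Bilal, Esme in two steps.
Esme reaches everyone (king).
Kings: Ivan, Owen, Esme — 3.

3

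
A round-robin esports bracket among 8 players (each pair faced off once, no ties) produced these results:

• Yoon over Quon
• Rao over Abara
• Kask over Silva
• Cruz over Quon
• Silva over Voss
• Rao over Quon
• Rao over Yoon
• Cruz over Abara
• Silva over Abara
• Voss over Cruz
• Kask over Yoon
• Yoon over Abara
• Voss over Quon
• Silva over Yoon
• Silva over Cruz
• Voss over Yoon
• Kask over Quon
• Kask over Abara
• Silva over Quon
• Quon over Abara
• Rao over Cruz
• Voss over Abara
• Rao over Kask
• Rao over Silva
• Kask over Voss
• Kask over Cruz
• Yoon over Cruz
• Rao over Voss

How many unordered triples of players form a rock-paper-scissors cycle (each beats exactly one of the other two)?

Win totals: Quon 1, Voss 4, Yoon 3, Kask 6, Silva 5, Cruz 2, Abara 0, Rao 7.
A player with w wins dominates both others in C(w,2) triples; summing gives 0 + 6 + 3 + 15 + 10 + 1 + 0 + 21 = 56 transitive triples.
Total triples C(8,3) = 56, so cyclic triples = 56 − 56 = 0.

0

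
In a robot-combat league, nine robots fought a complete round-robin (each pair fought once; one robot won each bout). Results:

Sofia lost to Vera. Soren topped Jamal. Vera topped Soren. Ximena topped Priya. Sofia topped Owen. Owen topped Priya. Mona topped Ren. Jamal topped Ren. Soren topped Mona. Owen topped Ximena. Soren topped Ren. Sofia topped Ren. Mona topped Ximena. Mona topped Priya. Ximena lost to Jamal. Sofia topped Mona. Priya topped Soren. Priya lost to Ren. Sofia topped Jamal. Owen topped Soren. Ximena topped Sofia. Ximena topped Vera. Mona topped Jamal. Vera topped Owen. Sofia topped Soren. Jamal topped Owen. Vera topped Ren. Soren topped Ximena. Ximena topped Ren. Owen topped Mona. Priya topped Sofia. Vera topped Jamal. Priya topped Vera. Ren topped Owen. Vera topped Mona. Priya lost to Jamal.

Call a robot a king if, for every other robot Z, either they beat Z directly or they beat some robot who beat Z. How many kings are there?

7

Sofia cannot reach Vera in two steps.
Owen reaches everyone (king).
Ximena reaches everyone (king).
Ren cannot reach Jamal in two steps.
Jamal reaches everyone (king).
Mona reaches everyone (king).
Soren reaches everyone (king).
Priya reaches everyone (king).
Vera reaches everyone (king).
Kings: Owen, Ximena, Jamal, Mona, Soren, Priya, Vera — 7.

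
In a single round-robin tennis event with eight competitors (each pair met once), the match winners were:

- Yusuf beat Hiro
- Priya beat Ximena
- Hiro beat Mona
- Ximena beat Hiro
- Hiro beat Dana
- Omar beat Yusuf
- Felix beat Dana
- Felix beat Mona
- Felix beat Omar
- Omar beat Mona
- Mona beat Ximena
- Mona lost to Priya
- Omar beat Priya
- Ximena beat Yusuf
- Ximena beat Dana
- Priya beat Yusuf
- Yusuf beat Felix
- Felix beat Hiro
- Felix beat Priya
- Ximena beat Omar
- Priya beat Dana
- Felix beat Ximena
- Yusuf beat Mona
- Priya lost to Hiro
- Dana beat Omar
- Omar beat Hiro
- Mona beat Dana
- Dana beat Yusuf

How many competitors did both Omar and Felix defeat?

Omar beat: Priya, Mona, Hiro, Yusuf.
Felix beat: Ximena, Priya, Mona, Hiro, Dana, Omar.
Both beat: Priya, Mona, Hiro — 3.

3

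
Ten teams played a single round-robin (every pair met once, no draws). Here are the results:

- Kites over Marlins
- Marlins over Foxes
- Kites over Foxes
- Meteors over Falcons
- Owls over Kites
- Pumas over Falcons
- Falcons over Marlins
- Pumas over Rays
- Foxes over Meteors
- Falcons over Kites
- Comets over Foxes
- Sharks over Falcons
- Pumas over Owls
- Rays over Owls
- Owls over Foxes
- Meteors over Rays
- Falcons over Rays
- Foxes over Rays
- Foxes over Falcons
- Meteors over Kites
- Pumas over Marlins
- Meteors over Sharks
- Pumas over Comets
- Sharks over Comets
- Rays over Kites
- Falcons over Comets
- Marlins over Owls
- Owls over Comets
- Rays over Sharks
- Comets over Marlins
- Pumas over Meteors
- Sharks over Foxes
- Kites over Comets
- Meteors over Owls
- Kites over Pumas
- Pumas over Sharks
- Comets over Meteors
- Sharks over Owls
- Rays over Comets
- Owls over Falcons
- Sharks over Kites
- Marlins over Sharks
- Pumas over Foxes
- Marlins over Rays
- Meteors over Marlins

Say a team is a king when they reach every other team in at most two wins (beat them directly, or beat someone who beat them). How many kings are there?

Sharks reaches everyone (king).
Meteors reaches everyone (king).
Comets cannot reach Pumas in two steps.
Falcons reaches everyone (king).
Foxes cannot reach Pumas in two steps.
Pumas reaches everyone (king).
Marlins cannot reach Pumas in two steps.
Kites reaches everyone (king).
Rays reaches everyone (king).
Owls cannot reach Sharks in two steps.
Kings: Sharks, Meteors, Falcons, Pumas, Kites, Rays — 6.

6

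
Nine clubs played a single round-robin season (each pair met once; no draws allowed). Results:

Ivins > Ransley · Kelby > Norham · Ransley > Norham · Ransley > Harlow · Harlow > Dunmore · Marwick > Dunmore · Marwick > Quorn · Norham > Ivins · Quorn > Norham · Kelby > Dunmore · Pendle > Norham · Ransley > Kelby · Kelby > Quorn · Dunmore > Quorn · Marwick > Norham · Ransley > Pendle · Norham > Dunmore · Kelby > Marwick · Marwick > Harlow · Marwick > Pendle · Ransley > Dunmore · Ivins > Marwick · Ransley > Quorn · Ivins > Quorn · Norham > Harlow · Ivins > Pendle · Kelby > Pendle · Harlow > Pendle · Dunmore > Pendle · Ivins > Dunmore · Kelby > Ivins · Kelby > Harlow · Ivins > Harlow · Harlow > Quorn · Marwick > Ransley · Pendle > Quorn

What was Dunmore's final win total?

Dunmore's results: beat Pendle, Quorn; lost to Kelby, Norham, Ransley, Harlow, Marwick, Ivins.
That is 2 wins.

2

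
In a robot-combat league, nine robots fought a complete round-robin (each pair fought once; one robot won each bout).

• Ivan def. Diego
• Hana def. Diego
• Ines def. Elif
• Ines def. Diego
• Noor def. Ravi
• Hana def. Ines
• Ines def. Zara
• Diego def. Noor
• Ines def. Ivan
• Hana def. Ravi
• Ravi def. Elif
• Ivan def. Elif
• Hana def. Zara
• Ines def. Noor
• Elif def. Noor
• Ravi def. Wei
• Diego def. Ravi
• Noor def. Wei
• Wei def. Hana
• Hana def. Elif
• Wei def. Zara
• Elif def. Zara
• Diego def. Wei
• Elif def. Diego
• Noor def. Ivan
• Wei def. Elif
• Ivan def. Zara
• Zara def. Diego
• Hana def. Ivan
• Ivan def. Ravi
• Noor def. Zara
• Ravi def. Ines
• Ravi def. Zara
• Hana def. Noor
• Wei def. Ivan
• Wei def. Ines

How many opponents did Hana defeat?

Hana's results: beat Noor, Elif, Diego, Ravi, Zara, Ines, Ivan; lost to Wei.
That is 7 wins.

7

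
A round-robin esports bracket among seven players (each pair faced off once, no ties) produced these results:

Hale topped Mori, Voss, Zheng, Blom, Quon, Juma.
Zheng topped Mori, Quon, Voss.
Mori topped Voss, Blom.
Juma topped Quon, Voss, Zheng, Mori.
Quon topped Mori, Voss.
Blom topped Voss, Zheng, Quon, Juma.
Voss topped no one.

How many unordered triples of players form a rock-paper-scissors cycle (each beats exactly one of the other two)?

Win totals: Juma 4, Mori 2, Quon 2, Blom 4, Zheng 3, Hale 6, Voss 0.
A player with w wins dominates both others in C(w,2) triples; summing gives 6 + 1 + 1 + 6 + 3 + 15 + 0 = 32 transitive triples.
Total triples C(7,3) = 35, so cyclic triples = 35 − 32 = 3.

3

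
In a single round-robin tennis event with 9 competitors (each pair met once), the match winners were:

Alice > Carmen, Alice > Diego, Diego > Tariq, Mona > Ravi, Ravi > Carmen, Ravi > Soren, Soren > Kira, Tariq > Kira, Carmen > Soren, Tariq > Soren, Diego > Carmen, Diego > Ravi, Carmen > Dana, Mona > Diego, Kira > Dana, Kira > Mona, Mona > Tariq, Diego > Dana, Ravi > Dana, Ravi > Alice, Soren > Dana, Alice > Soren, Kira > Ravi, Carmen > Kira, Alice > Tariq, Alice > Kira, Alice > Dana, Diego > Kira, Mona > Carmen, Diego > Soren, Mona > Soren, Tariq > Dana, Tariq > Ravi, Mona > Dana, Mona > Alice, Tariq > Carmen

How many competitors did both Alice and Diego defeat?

Alice beat: Tariq, Kira, Carmen, Diego, Soren, Dana.
Diego beat: Tariq, Kira, Ravi, Carmen, Soren, Dana.
Both beat: Tariq, Kira, Carmen, Soren, Dana — 5.

5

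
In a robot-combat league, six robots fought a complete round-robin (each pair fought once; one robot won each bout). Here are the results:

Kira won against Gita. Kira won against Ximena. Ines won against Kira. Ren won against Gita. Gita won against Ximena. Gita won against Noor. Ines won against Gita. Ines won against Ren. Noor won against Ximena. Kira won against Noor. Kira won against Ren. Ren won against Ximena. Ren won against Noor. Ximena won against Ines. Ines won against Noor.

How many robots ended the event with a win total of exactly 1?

2

Win totals: Ximena 1, Noor 1, Ines 4, Kira 4, Gita 2, Ren 3.
Exactly 1: Ximena, Noor — 2 robots.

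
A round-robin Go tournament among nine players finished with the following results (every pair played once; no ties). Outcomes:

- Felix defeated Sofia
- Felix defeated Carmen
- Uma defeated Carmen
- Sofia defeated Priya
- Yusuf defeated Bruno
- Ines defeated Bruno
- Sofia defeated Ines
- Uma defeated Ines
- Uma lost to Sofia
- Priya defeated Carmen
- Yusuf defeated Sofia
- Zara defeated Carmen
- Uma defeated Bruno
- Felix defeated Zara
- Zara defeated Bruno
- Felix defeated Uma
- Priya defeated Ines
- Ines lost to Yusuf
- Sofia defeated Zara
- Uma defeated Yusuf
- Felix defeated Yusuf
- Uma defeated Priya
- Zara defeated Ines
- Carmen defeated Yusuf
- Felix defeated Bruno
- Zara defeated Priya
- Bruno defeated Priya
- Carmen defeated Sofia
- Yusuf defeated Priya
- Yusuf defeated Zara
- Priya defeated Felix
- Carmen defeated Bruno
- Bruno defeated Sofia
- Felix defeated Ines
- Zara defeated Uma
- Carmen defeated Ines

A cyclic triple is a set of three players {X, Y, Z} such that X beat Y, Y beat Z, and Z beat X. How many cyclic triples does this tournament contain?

Win totals: Priya 3, Bruno 2, Carmen 4, Felix 7, Sofia 4, Ines 1, Yusuf 5, Zara 5, Uma 5.
A player with w wins dominates both others in C(w,2) triples; summing gives 3 + 1 + 6 + 21 + 6 + 0 + 10 + 10 + 10 = 67 transitive triples.
Total triples C(9,3) = 84, so cyclic triples = 84 − 67 = 17.

17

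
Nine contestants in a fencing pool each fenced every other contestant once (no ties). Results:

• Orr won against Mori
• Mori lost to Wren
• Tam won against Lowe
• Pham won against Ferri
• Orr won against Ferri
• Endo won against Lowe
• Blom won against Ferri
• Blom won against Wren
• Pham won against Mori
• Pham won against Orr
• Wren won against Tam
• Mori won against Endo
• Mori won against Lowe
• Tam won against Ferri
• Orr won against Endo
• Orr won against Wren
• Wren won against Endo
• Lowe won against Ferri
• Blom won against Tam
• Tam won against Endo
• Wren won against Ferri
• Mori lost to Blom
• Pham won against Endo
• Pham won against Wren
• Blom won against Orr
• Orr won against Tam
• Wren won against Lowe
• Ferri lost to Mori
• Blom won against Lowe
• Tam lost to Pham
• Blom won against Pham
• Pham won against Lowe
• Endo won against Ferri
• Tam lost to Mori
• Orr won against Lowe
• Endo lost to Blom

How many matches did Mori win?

4

Mori's results: beat Tam, Endo, Lowe, Ferri; lost to Wren, Blom, Orr, Pham.
That is 4 wins.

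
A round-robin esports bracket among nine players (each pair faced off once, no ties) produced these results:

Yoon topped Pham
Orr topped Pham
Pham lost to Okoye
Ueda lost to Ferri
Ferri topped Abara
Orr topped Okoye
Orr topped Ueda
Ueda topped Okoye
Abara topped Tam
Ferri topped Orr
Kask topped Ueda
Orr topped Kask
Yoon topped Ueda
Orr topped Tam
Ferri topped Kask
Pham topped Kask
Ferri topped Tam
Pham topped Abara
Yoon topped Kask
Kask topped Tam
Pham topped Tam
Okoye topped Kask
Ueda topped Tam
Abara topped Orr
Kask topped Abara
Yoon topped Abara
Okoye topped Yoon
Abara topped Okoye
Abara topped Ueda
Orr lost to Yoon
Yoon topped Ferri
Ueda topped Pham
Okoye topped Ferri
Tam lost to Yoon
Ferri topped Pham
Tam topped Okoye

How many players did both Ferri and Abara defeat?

3

Ferri beat: Pham, Tam, Abara, Ueda, Kask, Orr.
Abara beat: Tam, Ueda, Okoye, Orr.
Both beat: Tam, Ueda, Orr — 3.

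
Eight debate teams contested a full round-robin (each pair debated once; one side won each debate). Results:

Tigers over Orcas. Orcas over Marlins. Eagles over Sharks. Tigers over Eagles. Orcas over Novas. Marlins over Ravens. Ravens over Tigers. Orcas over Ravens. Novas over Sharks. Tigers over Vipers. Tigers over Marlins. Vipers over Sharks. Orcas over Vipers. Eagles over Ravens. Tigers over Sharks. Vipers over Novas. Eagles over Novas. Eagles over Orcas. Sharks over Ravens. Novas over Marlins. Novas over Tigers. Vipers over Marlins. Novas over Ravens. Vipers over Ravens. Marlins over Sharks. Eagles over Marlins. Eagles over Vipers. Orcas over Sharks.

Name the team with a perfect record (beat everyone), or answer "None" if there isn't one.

None

Highest win total is Eagles with 6 (out of 7 possible).
Eagles lost to Tigers, so no team went undefeated.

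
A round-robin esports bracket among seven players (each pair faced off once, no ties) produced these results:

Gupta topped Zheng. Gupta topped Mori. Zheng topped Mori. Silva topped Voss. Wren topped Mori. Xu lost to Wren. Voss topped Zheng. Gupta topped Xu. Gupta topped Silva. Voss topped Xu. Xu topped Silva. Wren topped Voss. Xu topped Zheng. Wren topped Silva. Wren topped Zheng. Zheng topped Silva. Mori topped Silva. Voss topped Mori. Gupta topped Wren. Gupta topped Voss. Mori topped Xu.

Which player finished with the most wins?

Gupta

Win totals: Mori 2, Wren 5, Voss 3, Silva 1, Zheng 2, Gupta 6, Xu 2.
Gupta leads with 6 wins (next highest: 5).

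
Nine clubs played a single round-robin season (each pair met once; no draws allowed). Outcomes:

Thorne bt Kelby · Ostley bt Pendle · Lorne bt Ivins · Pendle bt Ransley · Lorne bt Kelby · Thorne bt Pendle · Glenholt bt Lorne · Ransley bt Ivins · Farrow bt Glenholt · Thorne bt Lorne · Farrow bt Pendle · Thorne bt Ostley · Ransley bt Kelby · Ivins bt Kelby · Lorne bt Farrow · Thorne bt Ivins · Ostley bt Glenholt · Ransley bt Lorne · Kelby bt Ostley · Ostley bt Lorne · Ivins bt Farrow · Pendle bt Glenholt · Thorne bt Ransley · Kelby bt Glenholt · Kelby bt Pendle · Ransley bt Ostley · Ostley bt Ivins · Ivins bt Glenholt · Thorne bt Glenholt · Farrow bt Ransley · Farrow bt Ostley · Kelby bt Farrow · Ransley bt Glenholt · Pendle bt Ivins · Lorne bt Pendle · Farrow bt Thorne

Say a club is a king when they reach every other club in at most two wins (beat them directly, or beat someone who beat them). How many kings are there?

Lorne reaches everyone (king).
Glenholt cannot reach Thorne, Ostley, Ransley in two steps.
Thorne reaches everyone (king).
Ostley cannot reach Thorne in two steps.
Farrow reaches everyone (king).
Pendle cannot reach Thorne in two steps.
Kelby reaches everyone (king).
Ivins reaches everyone (king).
Ransley cannot reach Thorne in two steps.
Kings: Lorne, Thorne, Farrow, Kelby, Ivins — 5.

5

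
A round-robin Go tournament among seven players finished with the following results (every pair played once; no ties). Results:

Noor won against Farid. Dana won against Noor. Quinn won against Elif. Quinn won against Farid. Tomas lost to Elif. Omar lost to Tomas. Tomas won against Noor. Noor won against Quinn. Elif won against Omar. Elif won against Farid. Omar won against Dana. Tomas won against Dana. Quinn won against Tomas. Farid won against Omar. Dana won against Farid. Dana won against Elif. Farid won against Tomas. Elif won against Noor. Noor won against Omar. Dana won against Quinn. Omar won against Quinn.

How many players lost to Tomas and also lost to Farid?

Tomas beat: Dana, Omar, Noor.
Farid beat: Tomas, Omar.
Both beat: Omar — 1.

1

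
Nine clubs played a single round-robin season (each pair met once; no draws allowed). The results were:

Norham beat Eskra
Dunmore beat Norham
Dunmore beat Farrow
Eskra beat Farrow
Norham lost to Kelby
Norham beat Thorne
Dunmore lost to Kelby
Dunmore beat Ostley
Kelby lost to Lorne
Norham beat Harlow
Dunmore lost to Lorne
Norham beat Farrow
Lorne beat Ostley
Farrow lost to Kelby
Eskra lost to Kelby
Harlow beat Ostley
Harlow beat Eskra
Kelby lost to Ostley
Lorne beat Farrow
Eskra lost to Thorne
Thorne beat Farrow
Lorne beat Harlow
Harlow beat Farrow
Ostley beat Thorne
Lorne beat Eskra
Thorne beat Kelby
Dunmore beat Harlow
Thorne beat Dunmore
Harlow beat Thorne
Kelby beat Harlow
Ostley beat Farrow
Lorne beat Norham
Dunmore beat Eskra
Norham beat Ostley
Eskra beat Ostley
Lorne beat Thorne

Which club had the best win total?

Lorne

Win totals: Ostley 3, Kelby 5, Dunmore 5, Lorne 8, Eskra 2, Thorne 4, Norham 5, Farrow 0, Harlow 4.
Lorne leads with 8 wins (next highest: 5).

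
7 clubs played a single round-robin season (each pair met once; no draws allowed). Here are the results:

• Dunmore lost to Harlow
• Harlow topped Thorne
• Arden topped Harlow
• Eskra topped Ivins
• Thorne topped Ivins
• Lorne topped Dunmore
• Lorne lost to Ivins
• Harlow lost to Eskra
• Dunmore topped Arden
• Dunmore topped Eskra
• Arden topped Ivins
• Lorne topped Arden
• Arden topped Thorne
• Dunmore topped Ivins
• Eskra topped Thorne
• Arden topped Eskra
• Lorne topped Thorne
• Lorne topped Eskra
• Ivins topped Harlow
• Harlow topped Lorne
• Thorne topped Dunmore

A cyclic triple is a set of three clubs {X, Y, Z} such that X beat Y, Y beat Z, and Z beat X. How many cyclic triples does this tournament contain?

Win totals: Dunmore 3, Ivins 2, Thorne 2, Eskra 3, Lorne 4, Arden 4, Harlow 3.
A club with w wins dominates both others in C(w,2) triples; summing gives 3 + 1 + 1 + 3 + 6 + 6 + 3 = 23 transitive triples.
Total triples C(7,3) = 35, so cyclic triples = 35 − 23 = 12.

12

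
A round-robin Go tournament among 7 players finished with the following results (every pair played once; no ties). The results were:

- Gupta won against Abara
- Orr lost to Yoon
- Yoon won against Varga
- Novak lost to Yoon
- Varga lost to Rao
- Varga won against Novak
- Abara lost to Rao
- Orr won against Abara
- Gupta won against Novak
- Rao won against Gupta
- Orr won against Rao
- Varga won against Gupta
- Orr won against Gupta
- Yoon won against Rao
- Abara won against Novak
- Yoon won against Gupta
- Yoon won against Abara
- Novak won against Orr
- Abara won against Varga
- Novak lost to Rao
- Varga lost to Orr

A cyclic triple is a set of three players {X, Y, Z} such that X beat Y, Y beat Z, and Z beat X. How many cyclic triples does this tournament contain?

5

Win totals: Novak 1, Orr 4, Gupta 2, Rao 4, Varga 2, Yoon 6, Abara 2.
A player with w wins dominates both others in C(w,2) triples; summing gives 0 + 6 + 1 + 6 + 1 + 15 + 1 = 30 transitive triples.
Total triples C(7,3) = 35, so cyclic triples = 35 − 30 = 5.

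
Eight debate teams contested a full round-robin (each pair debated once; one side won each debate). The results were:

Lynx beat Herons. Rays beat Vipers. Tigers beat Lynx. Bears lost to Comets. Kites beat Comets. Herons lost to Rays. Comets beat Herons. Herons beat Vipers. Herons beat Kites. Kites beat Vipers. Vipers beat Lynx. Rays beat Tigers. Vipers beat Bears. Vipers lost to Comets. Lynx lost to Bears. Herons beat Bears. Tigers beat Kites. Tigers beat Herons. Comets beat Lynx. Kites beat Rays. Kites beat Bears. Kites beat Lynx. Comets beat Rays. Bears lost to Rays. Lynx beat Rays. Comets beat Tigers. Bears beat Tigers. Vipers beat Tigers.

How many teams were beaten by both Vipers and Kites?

2

Vipers beat: Bears, Tigers, Lynx.
Kites beat: Vipers, Bears, Comets, Rays, Lynx.
Both beat: Bears, Lynx — 2.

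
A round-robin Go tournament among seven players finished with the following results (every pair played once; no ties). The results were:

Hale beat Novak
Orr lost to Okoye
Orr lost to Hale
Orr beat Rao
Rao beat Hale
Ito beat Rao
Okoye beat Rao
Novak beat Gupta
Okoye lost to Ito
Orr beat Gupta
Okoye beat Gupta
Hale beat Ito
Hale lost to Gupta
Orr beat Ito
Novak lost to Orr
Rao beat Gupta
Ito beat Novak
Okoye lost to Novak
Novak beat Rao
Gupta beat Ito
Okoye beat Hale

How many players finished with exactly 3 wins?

3

Win totals: Ito 3, Hale 3, Novak 3, Rao 2, Okoye 4, Gupta 2, Orr 4.
Exactly 3: Ito, Hale, Novak — 3 players.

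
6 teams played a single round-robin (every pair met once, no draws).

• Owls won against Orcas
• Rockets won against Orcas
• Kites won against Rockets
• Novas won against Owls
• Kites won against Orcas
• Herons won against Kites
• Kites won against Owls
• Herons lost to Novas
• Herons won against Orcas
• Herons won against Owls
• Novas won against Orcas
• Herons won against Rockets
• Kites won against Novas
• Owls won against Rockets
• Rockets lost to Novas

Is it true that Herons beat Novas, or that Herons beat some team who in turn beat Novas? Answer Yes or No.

Yes

Herons did not beat Novas directly.
Herons beat Kites, Owls, Orcas, Rockets. Of those, Kites beat Novas.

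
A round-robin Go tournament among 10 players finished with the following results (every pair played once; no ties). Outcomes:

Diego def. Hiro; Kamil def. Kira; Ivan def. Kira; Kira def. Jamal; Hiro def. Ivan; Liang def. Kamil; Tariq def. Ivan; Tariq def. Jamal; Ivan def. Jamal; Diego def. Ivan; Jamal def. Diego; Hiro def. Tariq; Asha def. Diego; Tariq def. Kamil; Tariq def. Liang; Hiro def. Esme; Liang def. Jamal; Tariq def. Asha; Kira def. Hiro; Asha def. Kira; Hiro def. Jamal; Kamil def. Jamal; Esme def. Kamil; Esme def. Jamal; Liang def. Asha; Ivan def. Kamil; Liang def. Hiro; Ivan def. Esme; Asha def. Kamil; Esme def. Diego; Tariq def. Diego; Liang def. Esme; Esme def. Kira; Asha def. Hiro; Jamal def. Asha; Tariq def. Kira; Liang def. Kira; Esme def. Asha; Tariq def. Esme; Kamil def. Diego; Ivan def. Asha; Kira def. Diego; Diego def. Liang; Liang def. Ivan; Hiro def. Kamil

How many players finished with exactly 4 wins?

Win totals: Kamil 3, Tariq 8, Kira 3, Esme 5, Liang 7, Diego 3, Hiro 5, Asha 4, Jamal 2, Ivan 5.
Exactly 4: Asha — 1 player.

1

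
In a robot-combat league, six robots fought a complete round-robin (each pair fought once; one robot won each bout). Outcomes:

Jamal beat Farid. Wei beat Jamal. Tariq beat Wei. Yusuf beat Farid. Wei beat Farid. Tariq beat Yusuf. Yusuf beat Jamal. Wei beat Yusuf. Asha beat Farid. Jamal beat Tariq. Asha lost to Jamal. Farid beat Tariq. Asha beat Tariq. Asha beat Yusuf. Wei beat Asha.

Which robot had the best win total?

Win totals: Yusuf 2, Farid 1, Asha 3, Wei 4, Tariq 2, Jamal 3.
Wei leads with 4 wins (next highest: 3).

Wei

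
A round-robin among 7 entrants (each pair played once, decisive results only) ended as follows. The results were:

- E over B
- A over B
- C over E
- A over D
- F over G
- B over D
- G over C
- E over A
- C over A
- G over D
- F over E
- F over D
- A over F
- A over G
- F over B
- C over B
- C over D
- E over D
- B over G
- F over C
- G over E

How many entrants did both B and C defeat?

B beat: D, G.
C beat: A, B, D, E.
Both beat: D — 1.

1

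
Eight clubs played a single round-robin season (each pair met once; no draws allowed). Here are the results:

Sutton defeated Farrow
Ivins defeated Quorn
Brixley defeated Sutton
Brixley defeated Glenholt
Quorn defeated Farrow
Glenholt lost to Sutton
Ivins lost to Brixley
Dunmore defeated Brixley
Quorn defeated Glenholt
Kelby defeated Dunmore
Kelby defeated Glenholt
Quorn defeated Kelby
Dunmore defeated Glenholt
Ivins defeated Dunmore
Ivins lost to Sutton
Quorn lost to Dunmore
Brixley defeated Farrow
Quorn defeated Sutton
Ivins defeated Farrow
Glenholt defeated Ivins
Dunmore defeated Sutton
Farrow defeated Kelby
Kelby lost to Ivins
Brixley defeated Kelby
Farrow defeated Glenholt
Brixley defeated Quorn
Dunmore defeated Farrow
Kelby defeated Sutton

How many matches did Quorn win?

Quorn's results: beat Kelby, Farrow, Sutton, Glenholt; lost to Dunmore, Ivins, Brixley.
That is 4 wins.

4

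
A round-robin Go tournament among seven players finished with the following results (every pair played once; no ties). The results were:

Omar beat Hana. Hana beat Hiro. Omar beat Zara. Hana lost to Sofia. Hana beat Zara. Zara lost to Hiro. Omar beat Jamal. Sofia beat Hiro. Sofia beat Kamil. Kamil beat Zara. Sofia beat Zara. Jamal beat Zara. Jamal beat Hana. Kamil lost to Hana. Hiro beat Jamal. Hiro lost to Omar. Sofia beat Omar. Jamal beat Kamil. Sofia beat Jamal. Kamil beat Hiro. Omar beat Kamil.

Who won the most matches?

Sofia

Win totals: Hana 3, Zara 0, Omar 5, Hiro 2, Jamal 3, Kamil 2, Sofia 6.
Sofia leads with 6 wins (next highest: 5).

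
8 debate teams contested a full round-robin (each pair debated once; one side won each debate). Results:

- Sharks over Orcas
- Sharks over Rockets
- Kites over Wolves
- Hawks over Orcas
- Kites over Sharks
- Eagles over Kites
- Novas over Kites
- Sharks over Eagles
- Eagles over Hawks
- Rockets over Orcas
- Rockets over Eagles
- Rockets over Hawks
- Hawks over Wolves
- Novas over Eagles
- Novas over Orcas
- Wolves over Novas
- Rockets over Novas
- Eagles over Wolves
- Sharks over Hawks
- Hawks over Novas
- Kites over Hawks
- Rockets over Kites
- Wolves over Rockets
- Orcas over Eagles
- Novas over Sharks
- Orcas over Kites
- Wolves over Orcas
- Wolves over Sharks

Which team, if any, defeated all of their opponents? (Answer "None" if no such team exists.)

Highest win total is Rockets with 5 (out of 7 possible).
Rockets lost to Sharks, Wolves, so no team went undefeated.

None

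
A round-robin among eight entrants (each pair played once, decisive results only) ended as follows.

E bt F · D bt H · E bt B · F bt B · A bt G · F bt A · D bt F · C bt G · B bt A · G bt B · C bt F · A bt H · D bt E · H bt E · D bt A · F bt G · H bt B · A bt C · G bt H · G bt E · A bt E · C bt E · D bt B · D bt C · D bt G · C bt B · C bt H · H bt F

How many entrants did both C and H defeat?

C beat: B, E, F, G, H.
H beat: B, E, F.
Both beat: B, E, F — 3.

3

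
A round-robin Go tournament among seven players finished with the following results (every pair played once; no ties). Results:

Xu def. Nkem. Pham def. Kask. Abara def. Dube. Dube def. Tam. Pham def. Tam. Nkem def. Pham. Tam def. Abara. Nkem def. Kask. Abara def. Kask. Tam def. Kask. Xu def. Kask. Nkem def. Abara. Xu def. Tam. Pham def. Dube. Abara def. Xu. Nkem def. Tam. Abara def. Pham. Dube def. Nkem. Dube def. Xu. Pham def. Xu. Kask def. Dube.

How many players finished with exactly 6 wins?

Win totals: Pham 4, Xu 3, Nkem 4, Abara 4, Kask 1, Tam 2, Dube 3.
No player has exactly 6 wins.

0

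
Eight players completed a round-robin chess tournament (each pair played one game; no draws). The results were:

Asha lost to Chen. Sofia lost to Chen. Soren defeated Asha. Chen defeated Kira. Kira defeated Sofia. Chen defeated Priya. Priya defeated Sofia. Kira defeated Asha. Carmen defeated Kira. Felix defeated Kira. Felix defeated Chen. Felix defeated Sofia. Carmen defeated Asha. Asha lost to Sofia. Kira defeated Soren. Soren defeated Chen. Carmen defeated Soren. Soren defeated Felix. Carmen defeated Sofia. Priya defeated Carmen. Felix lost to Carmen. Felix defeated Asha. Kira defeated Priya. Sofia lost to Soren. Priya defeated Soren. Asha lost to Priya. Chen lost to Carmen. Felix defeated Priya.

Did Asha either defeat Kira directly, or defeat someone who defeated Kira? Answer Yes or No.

No

Asha did not beat Kira directly.
Asha beat no one, so there is no intermediate player.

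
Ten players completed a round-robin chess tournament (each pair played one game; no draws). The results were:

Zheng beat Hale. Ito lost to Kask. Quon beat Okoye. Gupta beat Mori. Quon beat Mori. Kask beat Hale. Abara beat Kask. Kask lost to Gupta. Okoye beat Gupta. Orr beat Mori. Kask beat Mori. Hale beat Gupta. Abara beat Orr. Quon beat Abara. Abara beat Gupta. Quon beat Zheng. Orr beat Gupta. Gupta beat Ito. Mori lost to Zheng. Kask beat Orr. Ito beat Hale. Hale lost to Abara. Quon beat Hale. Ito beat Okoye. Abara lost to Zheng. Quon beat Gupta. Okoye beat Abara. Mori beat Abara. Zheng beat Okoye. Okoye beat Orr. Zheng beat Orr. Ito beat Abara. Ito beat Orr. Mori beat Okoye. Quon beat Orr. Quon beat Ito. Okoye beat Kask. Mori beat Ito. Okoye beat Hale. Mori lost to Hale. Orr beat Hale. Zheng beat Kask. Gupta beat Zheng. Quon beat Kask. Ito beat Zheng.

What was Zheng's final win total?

Zheng's results: beat Hale, Mori, Orr, Kask, Okoye, Abara; lost to Quon, Ito, Gupta.
That is 6 wins.

6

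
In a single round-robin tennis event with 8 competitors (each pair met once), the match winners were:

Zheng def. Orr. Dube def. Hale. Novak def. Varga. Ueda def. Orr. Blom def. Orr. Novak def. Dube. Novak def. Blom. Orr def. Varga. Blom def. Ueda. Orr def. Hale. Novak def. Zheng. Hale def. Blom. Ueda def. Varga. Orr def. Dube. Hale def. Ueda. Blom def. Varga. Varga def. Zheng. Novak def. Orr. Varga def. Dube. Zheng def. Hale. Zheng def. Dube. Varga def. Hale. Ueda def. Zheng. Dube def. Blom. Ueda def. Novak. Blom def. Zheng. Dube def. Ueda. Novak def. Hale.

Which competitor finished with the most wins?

Win totals: Ueda 4, Dube 3, Zheng 3, Novak 6, Varga 3, Blom 4, Orr 3, Hale 2.
Novak leads with 6 wins (next highest: 4).

Novak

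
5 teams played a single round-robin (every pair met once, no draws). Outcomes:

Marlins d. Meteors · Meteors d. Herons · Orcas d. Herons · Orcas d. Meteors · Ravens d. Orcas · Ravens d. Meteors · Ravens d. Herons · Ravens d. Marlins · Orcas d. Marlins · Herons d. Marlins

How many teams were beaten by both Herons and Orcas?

Herons beat: Marlins.
Orcas beat: Meteors, Marlins, Herons.
Both beat: Marlins — 1.

1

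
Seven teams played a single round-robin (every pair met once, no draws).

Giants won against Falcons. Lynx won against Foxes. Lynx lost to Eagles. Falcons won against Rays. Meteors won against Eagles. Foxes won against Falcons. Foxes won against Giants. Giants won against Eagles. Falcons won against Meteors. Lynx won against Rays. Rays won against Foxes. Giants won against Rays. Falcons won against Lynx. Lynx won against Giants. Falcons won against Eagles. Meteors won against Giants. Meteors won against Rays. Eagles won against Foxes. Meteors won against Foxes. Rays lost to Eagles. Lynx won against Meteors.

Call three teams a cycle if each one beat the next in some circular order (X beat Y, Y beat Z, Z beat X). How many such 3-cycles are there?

Win totals: Meteors 4, Lynx 4, Eagles 3, Falcons 4, Rays 1, Giants 3, Foxes 2.
A team with w wins dominates both others in C(w,2) triples; summing gives 6 + 6 + 3 + 6 + 0 + 3 + 1 = 25 transitive triples.
Total triples C(7,3) = 35, so cyclic triples = 35 − 25 = 10.

10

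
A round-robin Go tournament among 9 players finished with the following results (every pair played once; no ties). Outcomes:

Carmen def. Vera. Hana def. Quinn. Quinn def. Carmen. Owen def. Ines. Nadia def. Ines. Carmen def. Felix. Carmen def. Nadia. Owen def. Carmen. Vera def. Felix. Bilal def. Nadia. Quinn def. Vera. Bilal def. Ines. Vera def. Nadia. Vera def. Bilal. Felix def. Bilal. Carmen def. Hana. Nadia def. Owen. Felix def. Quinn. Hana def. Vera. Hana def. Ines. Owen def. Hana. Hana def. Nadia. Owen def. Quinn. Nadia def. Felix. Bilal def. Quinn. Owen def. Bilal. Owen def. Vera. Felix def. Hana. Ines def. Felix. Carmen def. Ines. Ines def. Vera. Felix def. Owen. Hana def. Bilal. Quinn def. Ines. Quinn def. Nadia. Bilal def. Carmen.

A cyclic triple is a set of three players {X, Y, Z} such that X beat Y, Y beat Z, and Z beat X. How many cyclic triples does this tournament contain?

24

Win totals: Ines 2, Vera 3, Quinn 4, Owen 6, Nadia 3, Carmen 5, Bilal 4, Felix 4, Hana 5.
A player with w wins dominates both others in C(w,2) triples; summing gives 1 + 3 + 6 + 15 + 3 + 10 + 6 + 6 + 10 = 60 transitive triples.
Total triples C(9,3) = 84, so cyclic triples = 84 − 60 = 24.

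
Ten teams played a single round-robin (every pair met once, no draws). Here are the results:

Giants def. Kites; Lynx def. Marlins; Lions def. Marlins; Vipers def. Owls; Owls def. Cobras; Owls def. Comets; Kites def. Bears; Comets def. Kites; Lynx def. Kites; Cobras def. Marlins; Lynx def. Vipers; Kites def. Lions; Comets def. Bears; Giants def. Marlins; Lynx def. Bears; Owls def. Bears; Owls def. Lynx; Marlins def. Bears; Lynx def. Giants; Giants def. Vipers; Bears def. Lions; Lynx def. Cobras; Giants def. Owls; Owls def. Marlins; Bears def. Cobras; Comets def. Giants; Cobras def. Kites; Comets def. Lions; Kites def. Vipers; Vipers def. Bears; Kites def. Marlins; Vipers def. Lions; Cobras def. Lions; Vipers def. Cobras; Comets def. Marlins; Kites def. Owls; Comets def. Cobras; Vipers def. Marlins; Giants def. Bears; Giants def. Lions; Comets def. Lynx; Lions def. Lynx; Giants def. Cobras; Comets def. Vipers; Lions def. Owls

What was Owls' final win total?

Owls' results: beat Marlins, Comets, Bears, Cobras, Lynx; lost to Lions, Kites, Vipers, Giants.
That is 5 wins.

5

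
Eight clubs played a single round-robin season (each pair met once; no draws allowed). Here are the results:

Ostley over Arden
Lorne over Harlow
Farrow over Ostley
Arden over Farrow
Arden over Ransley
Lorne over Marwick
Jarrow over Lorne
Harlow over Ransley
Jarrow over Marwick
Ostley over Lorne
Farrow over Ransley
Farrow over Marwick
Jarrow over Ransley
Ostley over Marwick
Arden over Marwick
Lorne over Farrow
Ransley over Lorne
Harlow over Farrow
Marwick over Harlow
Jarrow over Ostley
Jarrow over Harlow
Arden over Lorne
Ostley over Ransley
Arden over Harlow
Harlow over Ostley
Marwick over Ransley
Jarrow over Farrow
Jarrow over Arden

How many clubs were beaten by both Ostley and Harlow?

1

Ostley beat: Ransley, Marwick, Arden, Lorne.
Harlow beat: Ostley, Ransley, Farrow.
Both beat: Ransley — 1.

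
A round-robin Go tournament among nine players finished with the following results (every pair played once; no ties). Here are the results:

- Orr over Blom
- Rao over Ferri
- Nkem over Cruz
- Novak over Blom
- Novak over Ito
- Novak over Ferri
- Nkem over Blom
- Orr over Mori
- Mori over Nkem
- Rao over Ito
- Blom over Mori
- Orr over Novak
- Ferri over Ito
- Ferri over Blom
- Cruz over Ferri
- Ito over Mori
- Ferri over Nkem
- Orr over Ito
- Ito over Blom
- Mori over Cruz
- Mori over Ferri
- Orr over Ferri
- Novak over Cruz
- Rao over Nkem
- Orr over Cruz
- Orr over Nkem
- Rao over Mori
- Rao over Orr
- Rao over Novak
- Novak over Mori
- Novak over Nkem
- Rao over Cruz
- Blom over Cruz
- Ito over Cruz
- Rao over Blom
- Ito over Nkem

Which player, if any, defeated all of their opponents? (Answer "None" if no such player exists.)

Rao has 8 wins out of 8 opponents — a perfect record.

Rao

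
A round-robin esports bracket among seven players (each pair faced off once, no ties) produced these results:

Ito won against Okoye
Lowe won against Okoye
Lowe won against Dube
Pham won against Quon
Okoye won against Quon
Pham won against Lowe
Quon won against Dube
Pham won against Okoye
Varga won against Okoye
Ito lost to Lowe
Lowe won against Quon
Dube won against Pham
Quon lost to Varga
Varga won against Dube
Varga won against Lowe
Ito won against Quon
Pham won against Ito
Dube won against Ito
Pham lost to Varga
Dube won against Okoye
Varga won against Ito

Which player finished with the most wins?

Win totals: Varga 6, Okoye 1, Ito 2, Quon 1, Dube 3, Lowe 4, Pham 4.
Varga leads with 6 wins (next highest: 4).

Varga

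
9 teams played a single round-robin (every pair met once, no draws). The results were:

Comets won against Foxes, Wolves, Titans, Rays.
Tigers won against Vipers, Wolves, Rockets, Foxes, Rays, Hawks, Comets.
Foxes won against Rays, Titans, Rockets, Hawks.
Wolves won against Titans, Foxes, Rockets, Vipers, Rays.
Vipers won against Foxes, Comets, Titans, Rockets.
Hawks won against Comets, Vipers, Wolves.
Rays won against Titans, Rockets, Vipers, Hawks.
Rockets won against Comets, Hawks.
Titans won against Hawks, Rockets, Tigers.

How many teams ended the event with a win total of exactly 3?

2

Win totals: Rays 4, Wolves 5, Rockets 2, Titans 3, Tigers 7, Foxes 4, Vipers 4, Comets 4, Hawks 3.
Exactly 3: Titans, Hawks — 2 teams.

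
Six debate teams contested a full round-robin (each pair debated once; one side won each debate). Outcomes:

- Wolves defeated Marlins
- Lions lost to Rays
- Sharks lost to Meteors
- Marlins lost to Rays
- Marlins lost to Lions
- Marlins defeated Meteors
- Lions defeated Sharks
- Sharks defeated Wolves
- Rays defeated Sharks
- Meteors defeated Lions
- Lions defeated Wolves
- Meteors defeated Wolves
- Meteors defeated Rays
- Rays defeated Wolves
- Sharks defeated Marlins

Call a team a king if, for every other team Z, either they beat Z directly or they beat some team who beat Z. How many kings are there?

Meteors reaches everyone (king).
Marlins reaches everyone (king).
Lions cannot reach Rays in two steps.
Wolves cannot reach Lions, Sharks, Rays in two steps.
Sharks cannot reach Lions, Rays in two steps.
Rays reaches everyone (king).
Kings: Meteors, Marlins, Rays — 3.

3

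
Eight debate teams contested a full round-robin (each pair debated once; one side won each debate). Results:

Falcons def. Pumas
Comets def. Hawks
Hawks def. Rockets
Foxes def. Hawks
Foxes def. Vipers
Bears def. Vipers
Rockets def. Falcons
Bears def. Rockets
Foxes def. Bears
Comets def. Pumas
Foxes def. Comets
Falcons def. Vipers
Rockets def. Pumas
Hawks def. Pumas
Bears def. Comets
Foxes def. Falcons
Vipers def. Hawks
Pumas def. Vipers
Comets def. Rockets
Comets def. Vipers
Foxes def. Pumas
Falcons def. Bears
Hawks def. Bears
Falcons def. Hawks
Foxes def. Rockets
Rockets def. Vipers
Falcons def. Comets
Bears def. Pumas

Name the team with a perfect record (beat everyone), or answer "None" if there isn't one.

Foxes has 7 wins out of 7 opponents — a perfect record.

Foxes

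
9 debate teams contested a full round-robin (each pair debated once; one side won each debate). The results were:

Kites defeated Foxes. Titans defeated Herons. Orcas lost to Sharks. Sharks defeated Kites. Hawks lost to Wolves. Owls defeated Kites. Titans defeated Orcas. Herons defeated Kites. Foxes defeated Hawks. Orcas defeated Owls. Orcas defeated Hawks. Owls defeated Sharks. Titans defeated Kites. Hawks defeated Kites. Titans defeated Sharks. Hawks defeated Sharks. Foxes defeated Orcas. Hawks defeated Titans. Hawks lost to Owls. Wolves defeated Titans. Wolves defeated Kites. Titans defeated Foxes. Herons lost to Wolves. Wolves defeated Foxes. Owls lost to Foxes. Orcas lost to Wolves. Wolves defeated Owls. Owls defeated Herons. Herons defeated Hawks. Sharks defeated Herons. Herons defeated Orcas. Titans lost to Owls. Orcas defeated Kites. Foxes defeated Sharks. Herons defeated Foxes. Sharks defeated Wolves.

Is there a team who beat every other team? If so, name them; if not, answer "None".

Highest win total is Wolves with 7 (out of 8 possible).
Wolves lost to Sharks, so no team went undefeated.

None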